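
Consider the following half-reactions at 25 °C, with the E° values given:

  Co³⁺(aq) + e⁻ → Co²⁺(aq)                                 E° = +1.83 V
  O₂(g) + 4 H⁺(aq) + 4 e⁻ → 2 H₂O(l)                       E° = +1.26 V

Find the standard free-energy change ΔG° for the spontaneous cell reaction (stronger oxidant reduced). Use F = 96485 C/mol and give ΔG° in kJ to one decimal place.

-220.0 kJ

Co³⁺/Co²⁺ (E° = +1.83 V) is the cathode; O₂/H₂O (E° = +1.26 V) is the anode, so E°cell = +0.57 V.
Balancing electrons gives n = 4 (lcm of 1 and 4).
ΔG° = −nFE° = −(4)(96485)(+0.57) = -219,986 J = -220.0 kJ.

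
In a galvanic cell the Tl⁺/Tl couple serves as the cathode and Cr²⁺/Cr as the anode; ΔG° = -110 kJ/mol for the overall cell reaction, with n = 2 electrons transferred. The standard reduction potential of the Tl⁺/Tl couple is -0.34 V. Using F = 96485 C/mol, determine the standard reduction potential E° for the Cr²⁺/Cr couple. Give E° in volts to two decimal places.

E°cell = −ΔG°/(nF) = −(-110×10³)/((2)(96485)) = +0.570 V.
Since Tl⁺/Tl is the cathode and Cr²⁺/Cr the anode, E°cell = E°(Tl⁺/Tl) − E°(Cr²⁺/Cr).
So E°(Cr²⁺/Cr) = E°(Tl⁺/Tl) − E°cell = (-0.34) − (+0.570) = -0.91 V.

-0.91 V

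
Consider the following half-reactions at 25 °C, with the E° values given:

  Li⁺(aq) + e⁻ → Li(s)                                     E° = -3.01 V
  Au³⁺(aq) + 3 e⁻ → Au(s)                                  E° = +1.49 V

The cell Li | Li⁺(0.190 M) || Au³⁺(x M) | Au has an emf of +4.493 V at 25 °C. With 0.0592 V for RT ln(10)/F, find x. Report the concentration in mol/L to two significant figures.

Au³⁺/Au is the cathode, Li⁺/Li the anode: E°cell = +4.50 V, n = 3.
Overall reaction: Au³⁺(aq) + 3 Li(s) → Au(s) + 3 Li⁺(aq); Q = [Li⁺]^3/[Au³⁺]^1.
From E = E° − (0.0592/n) log Q: log Q = (E° − E)·n/0.0592 = (+4.50 − (+4.493))·3/0.0592 = 0.3547.
So 1·log[Au³⁺] = 3·log(0.19) − log Q = -2.1637 − (0.3547) = -2.5184; [Au³⁺] = 10^(-2.5184) ≈ 0.0030 M.

0.0030 M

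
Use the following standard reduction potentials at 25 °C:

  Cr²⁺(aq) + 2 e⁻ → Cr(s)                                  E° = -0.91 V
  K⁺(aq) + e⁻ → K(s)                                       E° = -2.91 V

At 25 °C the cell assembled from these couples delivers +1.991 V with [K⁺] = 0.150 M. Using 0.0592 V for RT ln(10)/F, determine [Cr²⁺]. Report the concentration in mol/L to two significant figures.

Cr²⁺/Cr is the cathode, K⁺/K the anode: E°cell = +2.00 V, n = 2.
Overall reaction: Cr²⁺(aq) + 2 K(s) → Cr(s) + 2 K⁺(aq); Q = [K⁺]^2/[Cr²⁺]^1.
From E = E° − (0.0592/n) log Q: log Q = (E° − E)·n/0.0592 = (+2.00 − (+1.991))·2/0.0592 = 0.3041.
So 1·log[Cr²⁺] = 2·log(0.15) − log Q = -1.6478 − (0.3041) = -1.9519; [Cr²⁺] = 10^(-1.9519) ≈ 0.011 M.

0.011 M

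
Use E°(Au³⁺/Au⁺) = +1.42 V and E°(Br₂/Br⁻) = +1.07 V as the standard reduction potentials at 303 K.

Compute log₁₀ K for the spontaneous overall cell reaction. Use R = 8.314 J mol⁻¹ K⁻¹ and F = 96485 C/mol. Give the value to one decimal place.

Cathode: Au³⁺/Au⁺; anode: Br₂/Br⁻. E°cell = (+1.42) − (+1.07) = +0.35 V, with n = 2.
ΔG° = −nFE° = −RT ln K, so ln K = nFE°/(RT) = (2)(96485)(+0.35) / ((8.314)(303)) = 26.811.
log₁₀ K = 26.811 / ln 10 = 11.6.

11.6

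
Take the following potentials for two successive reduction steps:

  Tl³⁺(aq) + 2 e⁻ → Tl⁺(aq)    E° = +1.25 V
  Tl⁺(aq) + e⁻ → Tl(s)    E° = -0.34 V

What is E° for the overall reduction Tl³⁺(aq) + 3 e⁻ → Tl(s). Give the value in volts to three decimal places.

+0.720 V

Standard free energies of sequential steps add: ΔG°₃ = ΔG°₁ + ΔG°₂, so n₃E°₃ = n₁E°₁ + n₂E°₂.
E°₃ = (2×+1.25 + 1×-0.34) / 3 = (+2.160) / 3 = +0.720 V.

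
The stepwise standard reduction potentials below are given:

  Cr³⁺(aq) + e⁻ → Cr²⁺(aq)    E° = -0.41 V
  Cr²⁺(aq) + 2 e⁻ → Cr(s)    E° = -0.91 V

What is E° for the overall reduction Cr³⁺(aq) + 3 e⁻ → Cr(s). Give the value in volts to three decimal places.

Standard free energies of sequential steps add: ΔG°₃ = ΔG°₁ + ΔG°₂, so n₃E°₃ = n₁E°₁ + n₂E°₂.
E°₃ = (1×-0.41 + 2×-0.91) / 3 = (-2.230) / 3 = -0.743 V.
E° values themselves are not directly additive — weighting by electron count is essential.

-0.743 V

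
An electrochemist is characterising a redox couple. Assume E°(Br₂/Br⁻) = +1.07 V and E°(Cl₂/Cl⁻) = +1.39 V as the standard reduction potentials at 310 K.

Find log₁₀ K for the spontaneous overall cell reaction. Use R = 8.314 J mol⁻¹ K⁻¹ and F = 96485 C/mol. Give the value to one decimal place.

10.4

Cathode: Cl₂/Cl⁻; anode: Br₂/Br⁻. E°cell = (+1.39) − (+1.07) = +0.32 V, with n = 2.
ΔG° = −nFE° = −RT ln K, so ln K = nFE°/(RT) = (2)(96485)(+0.32) / ((8.314)(310)) = 23.959.
log₁₀ K = 23.959 / ln 10 = 10.4.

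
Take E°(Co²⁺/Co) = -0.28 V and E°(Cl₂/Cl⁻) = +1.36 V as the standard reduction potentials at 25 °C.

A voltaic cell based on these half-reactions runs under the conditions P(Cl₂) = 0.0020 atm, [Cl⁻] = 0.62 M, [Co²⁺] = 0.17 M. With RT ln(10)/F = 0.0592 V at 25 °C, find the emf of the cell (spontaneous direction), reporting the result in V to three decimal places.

Cl₂/Cl⁻ is the cathode (higher E°), Co²⁺/Co the anode: E°cell = +1.36 − (-0.28) = +1.64 V, n = 2.
Overall: Cl₂(g) + Co(s) → 2 Cl⁻(aq) + Co²⁺(aq)
Q = [Cl⁻]^2·[Co²⁺] / (P(Cl₂)); log Q = 1.514.
E = E° − (0.0592/n) log Q = +1.64 − (0.0592/2)(1.514) = +1.595 V.

+1.595 V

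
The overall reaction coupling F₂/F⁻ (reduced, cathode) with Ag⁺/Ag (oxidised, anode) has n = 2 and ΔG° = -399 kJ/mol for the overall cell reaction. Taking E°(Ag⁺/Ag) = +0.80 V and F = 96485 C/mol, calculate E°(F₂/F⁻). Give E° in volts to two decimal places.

+2.87 V

E°cell = −ΔG°/(nF) = −(-399×10³)/((2)(96485)) = +2.068 V.
Since F₂/F⁻ is the cathode and Ag⁺/Ag the anode, E°cell = E°(F₂/F⁻) − E°(Ag⁺/Ag).
So E°(F₂/F⁻) = E°cell + E°(Ag⁺/Ag) = +2.068 + (+0.80) = +2.87 V.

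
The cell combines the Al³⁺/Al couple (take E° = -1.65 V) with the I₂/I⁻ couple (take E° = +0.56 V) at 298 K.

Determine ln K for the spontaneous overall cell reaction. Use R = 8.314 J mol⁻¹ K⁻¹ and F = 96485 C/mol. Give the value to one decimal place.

516.4

Cathode: I₂/I⁻; anode: Al³⁺/Al. E°cell = (+0.56) − (-1.65) = +2.21 V, with n = 6.
ΔG° = −nFE° = −RT ln K, so ln K = nFE°/(RT) = (6)(96485)(+2.21) / ((8.314)(298)) = 516.389.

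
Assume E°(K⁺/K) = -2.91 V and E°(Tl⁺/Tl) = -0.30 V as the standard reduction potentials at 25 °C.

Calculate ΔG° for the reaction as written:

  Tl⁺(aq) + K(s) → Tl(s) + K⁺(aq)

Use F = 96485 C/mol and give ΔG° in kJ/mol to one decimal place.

-251.8 kJ/mol

As written, Tl⁺/Tl is reduced (cathode) and K⁺/K is oxidised (anode), so E°cell = (-0.30) − (-2.91) = +2.61 V.
Balancing electrons gives n = 1.
ΔG° = −nFE° = −(1)(96485)(+2.61) = -251,826 J = -251.8 kJ/mol.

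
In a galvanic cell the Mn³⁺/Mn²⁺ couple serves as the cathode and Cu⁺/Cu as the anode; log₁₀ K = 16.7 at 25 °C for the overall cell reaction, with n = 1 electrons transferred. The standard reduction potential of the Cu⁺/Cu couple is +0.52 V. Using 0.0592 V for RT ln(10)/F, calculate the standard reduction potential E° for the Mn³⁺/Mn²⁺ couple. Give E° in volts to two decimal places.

+1.51 V

E°cell = (0.0592/n)·log K = (0.0592/1)(16.7) = +0.989 V.
Since Mn³⁺/Mn²⁺ is the cathode and Cu⁺/Cu the anode, E°cell = E°(Mn³⁺/Mn²⁺) − E°(Cu⁺/Cu).
So E°(Mn³⁺/Mn²⁺) = E°cell + E°(Cu⁺/Cu) = +0.989 + (+0.52) = +1.51 V.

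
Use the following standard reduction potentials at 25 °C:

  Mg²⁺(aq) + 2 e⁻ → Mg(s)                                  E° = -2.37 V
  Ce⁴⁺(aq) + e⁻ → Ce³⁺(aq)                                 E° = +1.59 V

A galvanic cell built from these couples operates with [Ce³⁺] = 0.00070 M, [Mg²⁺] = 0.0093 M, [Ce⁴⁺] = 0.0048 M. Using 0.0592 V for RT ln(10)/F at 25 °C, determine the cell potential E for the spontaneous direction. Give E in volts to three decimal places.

Ce⁴⁺/Ce³⁺ is the cathode (higher E°), Mg²⁺/Mg the anode: E°cell = +1.59 − (-2.37) = +3.96 V, n = 2.
Overall: 2 Ce⁴⁺(aq) + Mg(s) → 2 Ce³⁺(aq) + Mg²⁺(aq)
Q = [Ce³⁺]^2·[Mg²⁺] / ([Ce⁴⁺]^2); log Q = -3.704.
E = E° − (0.0592/n) log Q = +3.96 − (0.0592/2)(-3.704) = +4.070 V.

+4.070 V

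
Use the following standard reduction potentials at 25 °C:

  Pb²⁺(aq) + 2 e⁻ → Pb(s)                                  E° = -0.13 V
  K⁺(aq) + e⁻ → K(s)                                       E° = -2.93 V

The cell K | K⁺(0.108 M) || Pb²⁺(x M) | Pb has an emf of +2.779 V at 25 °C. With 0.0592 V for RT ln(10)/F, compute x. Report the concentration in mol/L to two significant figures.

Pb²⁺/Pb is the cathode, K⁺/K the anode: E°cell = +2.80 V, n = 2.
Overall reaction: Pb²⁺(aq) + 2 K(s) → Pb(s) + 2 K⁺(aq); Q = [K⁺]^2/[Pb²⁺]^1.
From E = E° − (0.0592/n) log Q: log Q = (E° − E)·n/0.0592 = (+2.80 − (+2.779))·2/0.0592 = 0.7095.
So 1·log[Pb²⁺] = 2·log(0.108) − log Q = -1.9332 − (0.7095) = -2.6427; [Pb²⁺] = 10^(-2.6427) ≈ 0.0023 M.

0.0023 M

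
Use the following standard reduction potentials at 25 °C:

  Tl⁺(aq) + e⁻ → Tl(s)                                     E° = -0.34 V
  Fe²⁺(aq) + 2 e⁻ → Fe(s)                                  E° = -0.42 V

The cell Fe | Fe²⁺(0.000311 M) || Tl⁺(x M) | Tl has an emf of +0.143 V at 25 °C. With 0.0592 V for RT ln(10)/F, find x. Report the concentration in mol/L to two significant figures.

0.20 M

Tl⁺/Tl is the cathode, Fe²⁺/Fe the anode: E°cell = +0.08 V, n = 2.
Overall reaction: 2 Tl⁺(aq) + Fe(s) → 2 Tl(s) + Fe²⁺(aq); Q = [Fe²⁺]^1/[Tl⁺]^2.
From E = E° − (0.0592/n) log Q: log Q = (E° − E)·n/0.0592 = (+0.08 − (+0.143))·2/0.0592 = -2.1284.
So 2·log[Tl⁺] = 1·log(0.000311) − log Q = -3.5072 − (-2.1284) = -1.3788; log[Tl⁺] = -1.3788 / 2 = -0.6894; [Tl⁺] = 10^(-0.6894) ≈ 0.20 M.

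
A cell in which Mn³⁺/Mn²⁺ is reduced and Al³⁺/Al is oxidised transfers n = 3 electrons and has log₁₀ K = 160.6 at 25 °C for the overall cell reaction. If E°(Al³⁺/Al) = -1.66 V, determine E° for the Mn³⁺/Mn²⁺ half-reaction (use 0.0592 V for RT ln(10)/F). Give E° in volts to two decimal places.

+1.51 V

E°cell = (0.0592/n)·log K = (0.0592/3)(160.6) = +3.169 V.
Since Mn³⁺/Mn²⁺ is the cathode and Al³⁺/Al the anode, E°cell = E°(Mn³⁺/Mn²⁺) − E°(Al³⁺/Al).
So E°(Mn³⁺/Mn²⁺) = E°cell + E°(Al³⁺/Al) = +3.169 + (-1.66) = +1.51 V.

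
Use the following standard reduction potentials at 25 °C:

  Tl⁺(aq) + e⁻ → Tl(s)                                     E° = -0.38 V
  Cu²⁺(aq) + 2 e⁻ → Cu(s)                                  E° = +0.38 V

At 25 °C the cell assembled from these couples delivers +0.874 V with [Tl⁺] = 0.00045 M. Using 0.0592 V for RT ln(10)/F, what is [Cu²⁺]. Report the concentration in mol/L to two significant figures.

0.0014 M

Cu²⁺/Cu is the cathode, Tl⁺/Tl the anode: E°cell = +0.76 V, n = 2.
Overall reaction: Cu²⁺(aq) + 2 Tl(s) → Cu(s) + 2 Tl⁺(aq); Q = [Tl⁺]^2/[Cu²⁺]^1.
From E = E° − (0.0592/n) log Q: log Q = (E° − E)·n/0.0592 = (+0.76 − (+0.874))·2/0.0592 = -3.8514.
So 1·log[Cu²⁺] = 2·log(0.00045) − log Q = -6.6936 − (-3.8514) = -2.8422; [Cu²⁺] = 10^(-2.8422) ≈ 0.0014 M.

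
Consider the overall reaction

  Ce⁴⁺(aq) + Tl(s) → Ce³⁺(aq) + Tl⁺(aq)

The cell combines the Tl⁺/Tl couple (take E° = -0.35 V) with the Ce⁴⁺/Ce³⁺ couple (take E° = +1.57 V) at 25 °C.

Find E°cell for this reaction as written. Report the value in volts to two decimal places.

+1.92 V

The Ce⁴⁺/Ce³⁺ couple has the higher reduction potential, so it is the cathode; Tl⁺/Tl is oxidised at the anode.
E°cell = E°(cathode) − E°(anode) = (+1.57) − (-0.35) = +1.92 V.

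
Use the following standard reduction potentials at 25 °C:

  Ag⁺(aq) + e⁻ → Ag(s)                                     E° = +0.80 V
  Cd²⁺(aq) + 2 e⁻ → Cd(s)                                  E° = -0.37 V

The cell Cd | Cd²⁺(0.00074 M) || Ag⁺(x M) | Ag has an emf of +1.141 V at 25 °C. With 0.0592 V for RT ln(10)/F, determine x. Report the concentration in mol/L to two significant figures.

Ag⁺/Ag is the cathode, Cd²⁺/Cd the anode: E°cell = +1.17 V, n = 2.
Overall reaction: 2 Ag⁺(aq) + Cd(s) → 2 Ag(s) + Cd²⁺(aq); Q = [Cd²⁺]^1/[Ag⁺]^2.
From E = E° − (0.0592/n) log Q: log Q = (E° − E)·n/0.0592 = (+1.17 − (+1.141))·2/0.0592 = 0.9797.
So 2·log[Ag⁺] = 1·log(0.00074) − log Q = -3.1308 − (0.9797) = -4.1105; log[Ag⁺] = -4.1105 / 2 = -2.0553; [Ag⁺] = 10^(-2.0553) ≈ 0.0088 M.

0.0088 M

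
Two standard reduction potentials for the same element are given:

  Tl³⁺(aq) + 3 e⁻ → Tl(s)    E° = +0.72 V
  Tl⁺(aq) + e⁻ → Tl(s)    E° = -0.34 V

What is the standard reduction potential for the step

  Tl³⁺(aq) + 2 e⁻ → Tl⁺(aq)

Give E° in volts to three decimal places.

+1.250 V

Sequential free energies add, so n₃E°₃ = n₁E°₁ + n₂E°₂.
With n₃ = 3, and the known step contributing 1×(-0.34) V, the unknown satisfies 2·E° = 3×(+0.72) − 1×(-0.34) = +2.500.
E° = +2.500 / 2 = +1.250 V.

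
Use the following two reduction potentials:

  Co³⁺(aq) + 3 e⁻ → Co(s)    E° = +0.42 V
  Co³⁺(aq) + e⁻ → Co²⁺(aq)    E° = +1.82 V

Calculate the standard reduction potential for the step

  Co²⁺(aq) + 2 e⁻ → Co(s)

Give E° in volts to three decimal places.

-0.280 V

Sequential free energies add, so n₃E°₃ = n₁E°₁ + n₂E°₂.
With n₃ = 3, and the known step contributing 1×(+1.82) V, the unknown satisfies 2·E° = 3×(+0.42) − 1×(+1.82) = -0.560.
E° = -0.560 / 2 = -0.280 V.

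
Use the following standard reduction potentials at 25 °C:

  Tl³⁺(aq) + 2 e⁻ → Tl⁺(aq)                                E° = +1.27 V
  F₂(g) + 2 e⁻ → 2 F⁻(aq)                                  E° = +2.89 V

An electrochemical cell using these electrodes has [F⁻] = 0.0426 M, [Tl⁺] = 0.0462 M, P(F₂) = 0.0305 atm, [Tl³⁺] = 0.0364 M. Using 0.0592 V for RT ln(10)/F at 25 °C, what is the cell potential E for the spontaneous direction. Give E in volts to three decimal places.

F₂/F⁻ is the cathode (higher E°), Tl³⁺/Tl⁺ the anode: E°cell = +2.89 − (+1.27) = +1.62 V, n = 2.
Overall: F₂(g) + Tl⁺(aq) → 2 F⁻(aq) + Tl³⁺(aq)
Q = [F⁻]^2·[Tl³⁺] / (P(F₂)·[Tl⁺]); log Q = -1.329.
E = E° − (0.0592/n) log Q = +1.62 − (0.0592/2)(-1.329) = +1.659 V.

+1.659 V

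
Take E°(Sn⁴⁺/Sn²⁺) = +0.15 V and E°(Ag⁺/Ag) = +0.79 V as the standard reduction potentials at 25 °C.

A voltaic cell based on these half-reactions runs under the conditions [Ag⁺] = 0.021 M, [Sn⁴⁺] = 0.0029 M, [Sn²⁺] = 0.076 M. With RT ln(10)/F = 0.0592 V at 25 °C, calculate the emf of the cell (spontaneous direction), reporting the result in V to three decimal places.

Ag⁺/Ag is the cathode (higher E°), Sn⁴⁺/Sn²⁺ the anode: E°cell = +0.79 − (+0.15) = +0.64 V, n = 2.
Overall: 2 Ag⁺(aq) + Sn²⁺(aq) → 2 Ag(s) + Sn⁴⁺(aq)
Q = [Sn⁴⁺] / ([Ag⁺]^2·[Sn²⁺]); log Q = 1.937.
E = E° − (0.0592/n) log Q = +0.64 − (0.0592/2)(1.937) = +0.583 V.

+0.583 V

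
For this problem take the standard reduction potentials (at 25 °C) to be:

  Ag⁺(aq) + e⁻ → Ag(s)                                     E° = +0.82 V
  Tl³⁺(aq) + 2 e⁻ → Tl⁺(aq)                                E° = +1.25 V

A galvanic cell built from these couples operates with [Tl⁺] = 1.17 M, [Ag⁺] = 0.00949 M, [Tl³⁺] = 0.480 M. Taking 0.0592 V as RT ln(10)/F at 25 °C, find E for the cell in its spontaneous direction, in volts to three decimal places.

+0.538 V

Tl³⁺/Tl⁺ is the cathode (higher E°), Ag⁺/Ag the anode: E°cell = +1.25 − (+0.82) = +0.43 V, n = 2.
Overall: Tl³⁺(aq) + 2 Ag(s) → Tl⁺(aq) + 2 Ag⁺(aq)
Q = [Tl⁺]·[Ag⁺]^2 / ([Tl³⁺]); log Q = -3.659.
E = E° − (0.0592/n) log Q = +0.43 − (0.0592/2)(-3.659) = +0.538 V.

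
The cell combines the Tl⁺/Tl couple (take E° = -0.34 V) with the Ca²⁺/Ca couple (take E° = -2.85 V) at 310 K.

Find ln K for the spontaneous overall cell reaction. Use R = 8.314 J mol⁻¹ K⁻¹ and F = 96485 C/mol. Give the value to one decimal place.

187.9

Cathode: Tl⁺/Tl; anode: Ca²⁺/Ca. E°cell = (-0.34) − (-2.85) = +2.51 V, with n = 2.
ΔG° = −nFE° = −RT ln K, so ln K = nFE°/(RT) = (2)(96485)(+2.51) / ((8.314)(310)) = 187.928.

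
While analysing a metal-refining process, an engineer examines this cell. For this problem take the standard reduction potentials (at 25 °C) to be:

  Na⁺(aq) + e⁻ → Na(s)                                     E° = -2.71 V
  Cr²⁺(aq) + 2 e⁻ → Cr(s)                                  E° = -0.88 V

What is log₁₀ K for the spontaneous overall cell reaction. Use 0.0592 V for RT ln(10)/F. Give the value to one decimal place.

Cathode: Cr²⁺/Cr; anode: Na⁺/Na. E°cell = +1.83 V, n = 2.
log K = nE°cell / 0.0592 = (2)(+1.83) / 0.0592 = 61.8.

61.8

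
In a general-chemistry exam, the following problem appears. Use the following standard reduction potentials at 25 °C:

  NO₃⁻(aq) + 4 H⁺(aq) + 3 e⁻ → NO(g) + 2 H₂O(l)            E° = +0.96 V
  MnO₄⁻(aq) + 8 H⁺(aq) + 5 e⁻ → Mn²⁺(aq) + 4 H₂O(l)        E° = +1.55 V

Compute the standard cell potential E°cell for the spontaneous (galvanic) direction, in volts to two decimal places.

The MnO₄⁻/Mn²⁺ couple has the higher reduction potential, so it is the cathode; NO₃⁻/NO is oxidised at the anode.
E°cell = E°(cathode) − E°(anode) = (+1.55) − (+0.96) = +0.59 V.

+0.59 V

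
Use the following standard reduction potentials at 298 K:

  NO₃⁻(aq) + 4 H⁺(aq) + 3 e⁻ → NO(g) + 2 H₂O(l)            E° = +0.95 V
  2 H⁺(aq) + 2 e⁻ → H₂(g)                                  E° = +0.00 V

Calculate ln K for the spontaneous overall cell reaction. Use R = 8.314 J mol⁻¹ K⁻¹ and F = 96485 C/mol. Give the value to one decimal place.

Cathode: NO₃⁻/NO; anode: H⁺/H₂. E°cell = (+0.95) − (+0.00) = +0.95 V, with n = 6.
ΔG° = −nFE° = −RT ln K, so ln K = nFE°/(RT) = (6)(96485)(+0.95) / ((8.314)(298)) = 221.977.

222.0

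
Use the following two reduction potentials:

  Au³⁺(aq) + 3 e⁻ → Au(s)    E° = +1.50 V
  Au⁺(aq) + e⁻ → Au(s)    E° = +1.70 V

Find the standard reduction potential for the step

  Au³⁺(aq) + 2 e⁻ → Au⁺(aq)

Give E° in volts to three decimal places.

+1.400 V

Sequential free energies add, so n₃E°₃ = n₁E°₁ + n₂E°₂.
With n₃ = 3, and the known step contributing 1×(+1.70) V, the unknown satisfies 2·E° = 3×(+1.50) − 1×(+1.70) = +2.800.
E° = +2.800 / 2 = +1.400 V.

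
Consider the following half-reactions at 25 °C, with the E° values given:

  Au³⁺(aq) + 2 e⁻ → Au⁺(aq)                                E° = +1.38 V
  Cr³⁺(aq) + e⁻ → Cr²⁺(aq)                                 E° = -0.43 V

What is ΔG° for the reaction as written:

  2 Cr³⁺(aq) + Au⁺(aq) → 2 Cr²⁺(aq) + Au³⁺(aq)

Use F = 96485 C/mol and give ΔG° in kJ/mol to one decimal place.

+349.3 kJ/mol

As written, Cr³⁺/Cr²⁺ is reduced (cathode) and Au³⁺/Au⁺ is oxidised (anode), so E°cell = (-0.43) − (+1.38) = -1.81 V.
Balancing electrons gives n = 2.
ΔG° = −nFE° = −(2)(96485)(-1.81) = 349,276 J = +349.3 kJ/mol.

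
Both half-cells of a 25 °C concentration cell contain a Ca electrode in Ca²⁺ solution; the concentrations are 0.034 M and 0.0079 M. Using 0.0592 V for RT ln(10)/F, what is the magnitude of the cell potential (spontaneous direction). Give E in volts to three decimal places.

+0.019 V

For a concentration cell E°cell = 0. The 0.034 M side is the cathode (reduction is favoured where [Ca²⁺] is higher).
With n = 2, E = −(0.0592/2) log([Ca²⁺]ₐₙ/[Ca²⁺]꜀ₐₜ) = −(0.0592/2) log(0.0079/0.034) = −(0.0592/2)(-0.634) = +0.019 V.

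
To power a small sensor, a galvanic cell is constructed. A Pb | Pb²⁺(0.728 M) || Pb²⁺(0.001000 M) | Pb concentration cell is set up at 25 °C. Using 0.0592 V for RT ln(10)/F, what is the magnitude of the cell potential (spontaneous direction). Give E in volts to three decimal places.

+0.085 V

For a concentration cell E°cell = 0. The 0.728 M side is the cathode (reduction is favoured where [Pb²⁺] is higher).
With n = 2, E = −(0.0592/2) log([Pb²⁺]ₐₙ/[Pb²⁺]꜀ₐₜ) = −(0.0592/2) log(0.001/0.728) = −(0.0592/2)(-2.862) = +0.085 V.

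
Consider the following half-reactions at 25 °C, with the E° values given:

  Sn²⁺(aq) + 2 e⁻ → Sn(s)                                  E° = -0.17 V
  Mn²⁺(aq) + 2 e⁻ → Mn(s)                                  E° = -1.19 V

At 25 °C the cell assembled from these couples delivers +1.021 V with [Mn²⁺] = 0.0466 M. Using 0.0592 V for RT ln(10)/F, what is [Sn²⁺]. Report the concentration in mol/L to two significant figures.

Sn²⁺/Sn is the cathode, Mn²⁺/Mn the anode: E°cell = +1.02 V, n = 2.
Overall reaction: Sn²⁺(aq) + Mn(s) → Sn(s) + Mn²⁺(aq); Q = [Mn²⁺]^1/[Sn²⁺]^1.
From E = E° − (0.0592/n) log Q: log Q = (E° − E)·n/0.0592 = (+1.02 − (+1.021))·2/0.0592 = -0.0338.
So 1·log[Sn²⁺] = 1·log(0.0466) − log Q = -1.3316 − (-0.0338) = -1.2978; [Sn²⁺] = 10^(-1.2978) ≈ 0.050 M.

0.050 M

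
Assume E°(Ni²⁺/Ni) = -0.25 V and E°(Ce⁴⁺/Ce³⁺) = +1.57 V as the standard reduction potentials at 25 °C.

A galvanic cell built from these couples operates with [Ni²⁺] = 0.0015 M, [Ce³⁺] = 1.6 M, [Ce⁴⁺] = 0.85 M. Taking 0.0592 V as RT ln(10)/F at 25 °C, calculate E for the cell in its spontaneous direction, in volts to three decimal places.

Ce⁴⁺/Ce³⁺ is the cathode (higher E°), Ni²⁺/Ni the anode: E°cell = +1.57 − (-0.25) = +1.82 V, n = 2.
Overall: 2 Ce⁴⁺(aq) + Ni(s) → 2 Ce³⁺(aq) + Ni²⁺(aq)
Q = [Ce³⁺]^2·[Ni²⁺] / ([Ce⁴⁺]^2); log Q = -2.275.
E = E° − (0.0592/n) log Q = +1.82 − (0.0592/2)(-2.275) = +1.887 V.

+1.887 V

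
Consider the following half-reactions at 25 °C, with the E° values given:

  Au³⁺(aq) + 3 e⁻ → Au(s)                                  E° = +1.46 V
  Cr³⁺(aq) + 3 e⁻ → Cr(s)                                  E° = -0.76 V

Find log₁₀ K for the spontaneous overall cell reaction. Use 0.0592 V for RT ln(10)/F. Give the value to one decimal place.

Cathode: Au³⁺/Au; anode: Cr³⁺/Cr. E°cell = +2.22 V, n = 3.
log K = nE°cell / 0.0592 = (3)(+2.22) / 0.0592 = 112.5.

112.5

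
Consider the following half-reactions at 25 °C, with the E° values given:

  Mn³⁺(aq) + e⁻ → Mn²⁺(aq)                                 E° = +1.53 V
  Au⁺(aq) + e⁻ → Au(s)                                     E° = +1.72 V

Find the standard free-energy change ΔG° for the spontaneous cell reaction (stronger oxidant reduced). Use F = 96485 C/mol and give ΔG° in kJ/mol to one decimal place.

Au⁺/Au (E° = +1.72 V) is the cathode; Mn³⁺/Mn²⁺ (E° = +1.53 V) is the anode, so E°cell = +0.19 V.
Balancing electrons gives n = 1 (lcm of 1 and 1).
ΔG° = −nFE° = −(1)(96485)(+0.19) = -18,332 J = -18.3 kJ/mol.

-18.3 kJ/mol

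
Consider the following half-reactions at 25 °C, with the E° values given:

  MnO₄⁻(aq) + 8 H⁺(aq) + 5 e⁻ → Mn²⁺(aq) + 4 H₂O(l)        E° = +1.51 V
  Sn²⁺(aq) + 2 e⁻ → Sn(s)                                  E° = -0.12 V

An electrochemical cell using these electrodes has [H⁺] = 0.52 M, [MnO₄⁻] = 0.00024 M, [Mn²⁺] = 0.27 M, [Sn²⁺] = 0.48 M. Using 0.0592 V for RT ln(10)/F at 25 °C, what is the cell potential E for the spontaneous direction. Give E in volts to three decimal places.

+1.576 V

MnO₄⁻/Mn²⁺ is the cathode (higher E°), Sn²⁺/Sn the anode: E°cell = +1.51 − (-0.12) = +1.63 V, n = 10.
Overall: 2 MnO₄⁻(aq) + 16 H⁺(aq) + 5 Sn(s) → 2 Mn²⁺(aq) + 8 H₂O(l) + 5 Sn²⁺(aq)
Q = [Mn²⁺]^2·[Sn²⁺]^5 / ([MnO₄⁻]^2·[H⁺]^16); log Q = 9.052.
E = E° − (0.0592/n) log Q = +1.63 − (0.0592/10)(9.052) = +1.576 V.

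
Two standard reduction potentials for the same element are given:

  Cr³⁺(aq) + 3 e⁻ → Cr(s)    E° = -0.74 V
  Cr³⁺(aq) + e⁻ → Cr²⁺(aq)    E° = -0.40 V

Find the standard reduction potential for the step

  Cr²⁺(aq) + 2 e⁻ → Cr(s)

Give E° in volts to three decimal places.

-0.910 V

Sequential free energies add, so n₃E°₃ = n₁E°₁ + n₂E°₂.
With n₃ = 3, and the known step contributing 1×(-0.40) V, the unknown satisfies 2·E° = 3×(-0.74) − 1×(-0.40) = -1.820.
E° = -1.820 / 2 = -0.910 V.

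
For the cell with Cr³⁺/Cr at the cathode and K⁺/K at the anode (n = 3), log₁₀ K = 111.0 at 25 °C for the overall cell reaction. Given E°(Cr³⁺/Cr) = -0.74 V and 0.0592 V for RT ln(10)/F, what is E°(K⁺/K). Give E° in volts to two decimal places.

E°cell = (0.0592/n)·log K = (0.0592/3)(111.0) = +2.190 V.
Since Cr³⁺/Cr is the cathode and K⁺/K the anode, E°cell = E°(Cr³⁺/Cr) − E°(K⁺/K).
So E°(K⁺/K) = E°(Cr³⁺/Cr) − E°cell = (-0.74) − (+2.190) = -2.93 V.

-2.93 V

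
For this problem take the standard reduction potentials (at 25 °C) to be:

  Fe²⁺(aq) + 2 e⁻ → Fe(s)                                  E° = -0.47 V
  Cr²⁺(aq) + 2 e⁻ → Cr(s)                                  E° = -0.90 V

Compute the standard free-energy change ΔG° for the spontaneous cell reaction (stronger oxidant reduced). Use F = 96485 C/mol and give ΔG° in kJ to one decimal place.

-83.0 kJ

Fe²⁺/Fe (E° = -0.47 V) is the cathode; Cr²⁺/Cr (E° = -0.90 V) is the anode, so E°cell = +0.43 V.
Balancing electrons gives n = 2 (lcm of 2 and 2).
ΔG° = −nFE° = −(2)(96485)(+0.43) = -82,977 J = -83.0 kJ.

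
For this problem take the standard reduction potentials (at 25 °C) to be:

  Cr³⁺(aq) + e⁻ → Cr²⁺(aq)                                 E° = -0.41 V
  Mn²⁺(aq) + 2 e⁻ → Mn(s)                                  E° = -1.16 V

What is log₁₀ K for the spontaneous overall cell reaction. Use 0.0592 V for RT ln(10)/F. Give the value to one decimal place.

25.3

Cathode: Cr³⁺/Cr²⁺; anode: Mn²⁺/Mn. E°cell = +0.75 V, n = 2.
log K = nE°cell / 0.0592 = (2)(+0.75) / 0.0592 = 25.3.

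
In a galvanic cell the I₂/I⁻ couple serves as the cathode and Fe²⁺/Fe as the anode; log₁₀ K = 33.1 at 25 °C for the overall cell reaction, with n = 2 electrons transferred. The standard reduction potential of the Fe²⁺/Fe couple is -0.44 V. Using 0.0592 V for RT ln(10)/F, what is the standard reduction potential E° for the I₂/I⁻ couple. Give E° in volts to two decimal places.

E°cell = (0.0592/n)·log K = (0.0592/2)(33.1) = +0.980 V.
Since I₂/I⁻ is the cathode and Fe²⁺/Fe the anode, E°cell = E°(I₂/I⁻) − E°(Fe²⁺/Fe).
So E°(I₂/I⁻) = E°cell + E°(Fe²⁺/Fe) = +0.980 + (-0.44) = +0.54 V.

+0.54 V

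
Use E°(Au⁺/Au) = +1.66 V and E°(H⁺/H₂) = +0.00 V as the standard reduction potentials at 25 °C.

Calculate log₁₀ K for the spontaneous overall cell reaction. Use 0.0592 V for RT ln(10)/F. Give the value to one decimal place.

56.1

Cathode: Au⁺/Au; anode: H⁺/H₂. E°cell = +1.66 V, n = 2.
log K = nE°cell / 0.0592 = (2)(+1.66) / 0.0592 = 56.1.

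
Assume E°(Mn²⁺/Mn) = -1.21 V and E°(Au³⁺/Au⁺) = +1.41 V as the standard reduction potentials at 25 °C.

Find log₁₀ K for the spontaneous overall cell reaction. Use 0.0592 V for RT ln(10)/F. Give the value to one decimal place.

Cathode: Au³⁺/Au⁺; anode: Mn²⁺/Mn. E°cell = +2.62 V, n = 2.
log K = nE°cell / 0.0592 = (2)(+2.62) / 0.0592 = 88.5.

88.5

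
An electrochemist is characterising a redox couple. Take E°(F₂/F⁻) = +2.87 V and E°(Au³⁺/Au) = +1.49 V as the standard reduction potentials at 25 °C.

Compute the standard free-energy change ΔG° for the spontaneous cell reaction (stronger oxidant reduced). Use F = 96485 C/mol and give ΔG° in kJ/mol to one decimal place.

F₂/F⁻ (E° = +2.87 V) is the cathode; Au³⁺/Au (E° = +1.49 V) is the anode, so E°cell = +1.38 V.
Balancing electrons gives n = 6 (lcm of 2 and 3).
ΔG° = −nFE° = −(6)(96485)(+1.38) = -798,896 J = -798.9 kJ/mol.

-798.9 kJ/mol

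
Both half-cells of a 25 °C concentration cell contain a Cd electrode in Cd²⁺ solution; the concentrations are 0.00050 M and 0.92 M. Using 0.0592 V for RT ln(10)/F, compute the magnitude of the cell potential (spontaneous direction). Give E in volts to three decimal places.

For a concentration cell E°cell = 0. The 0.92 M side is the cathode (reduction is favoured where [Cd²⁺] is higher).
With n = 2, E = −(0.0592/2) log([Cd²⁺]ₐₙ/[Cd²⁺]꜀ₐₜ) = −(0.0592/2) log(0.0005/0.92) = −(0.0592/2)(-3.265) = +0.097 V.

+0.097 V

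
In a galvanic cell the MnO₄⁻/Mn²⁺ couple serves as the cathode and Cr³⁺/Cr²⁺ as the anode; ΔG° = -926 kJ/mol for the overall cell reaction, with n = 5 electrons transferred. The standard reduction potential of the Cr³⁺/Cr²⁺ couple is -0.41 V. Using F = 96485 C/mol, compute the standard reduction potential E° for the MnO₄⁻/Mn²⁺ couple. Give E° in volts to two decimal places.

E°cell = −ΔG°/(nF) = −(-926×10³)/((5)(96485)) = +1.919 V.
Since MnO₄⁻/Mn²⁺ is the cathode and Cr³⁺/Cr²⁺ the anode, E°cell = E°(MnO₄⁻/Mn²⁺) − E°(Cr³⁺/Cr²⁺).
So E°(MnO₄⁻/Mn²⁺) = E°cell + E°(Cr³⁺/Cr²⁺) = +1.919 + (-0.41) = +1.51 V.

+1.51 V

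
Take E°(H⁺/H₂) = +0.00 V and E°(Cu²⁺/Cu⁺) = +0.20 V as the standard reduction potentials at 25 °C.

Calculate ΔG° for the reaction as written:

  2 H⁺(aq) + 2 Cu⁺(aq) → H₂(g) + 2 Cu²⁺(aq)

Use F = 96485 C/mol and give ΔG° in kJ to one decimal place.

As written, H⁺/H₂ is reduced (cathode) and Cu²⁺/Cu⁺ is oxidised (anode), so E°cell = (+0.00) − (+0.20) = -0.20 V.
Balancing electrons gives n = 2.
ΔG° = −nFE° = −(2)(96485)(-0.20) = 38,594 J = +38.6 kJ.

+38.6 kJ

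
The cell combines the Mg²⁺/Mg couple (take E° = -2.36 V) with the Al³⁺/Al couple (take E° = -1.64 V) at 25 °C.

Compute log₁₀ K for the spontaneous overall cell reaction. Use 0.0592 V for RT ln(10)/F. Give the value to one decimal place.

Cathode: Al³⁺/Al; anode: Mg²⁺/Mg. E°cell = +0.72 V, n = 6.
log K = nE°cell / 0.0592 = (6)(+0.72) / 0.0592 = 73.0.

73.0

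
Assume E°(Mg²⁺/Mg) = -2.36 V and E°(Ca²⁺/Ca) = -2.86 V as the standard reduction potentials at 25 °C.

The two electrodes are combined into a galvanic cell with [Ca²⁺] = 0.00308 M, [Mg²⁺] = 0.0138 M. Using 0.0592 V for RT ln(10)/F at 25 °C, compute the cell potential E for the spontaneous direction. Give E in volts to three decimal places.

Mg²⁺/Mg is the cathode (higher E°), Ca²⁺/Ca the anode: E°cell = -2.36 − (-2.86) = +0.50 V, n = 2.
Overall: Mg²⁺(aq) + Ca(s) → Mg(s) + Ca²⁺(aq)
Q = [Ca²⁺] / ([Mg²⁺]); log Q = -0.651.
E = E° − (0.0592/n) log Q = +0.50 − (0.0592/2)(-0.651) = +0.519 V.

+0.519 V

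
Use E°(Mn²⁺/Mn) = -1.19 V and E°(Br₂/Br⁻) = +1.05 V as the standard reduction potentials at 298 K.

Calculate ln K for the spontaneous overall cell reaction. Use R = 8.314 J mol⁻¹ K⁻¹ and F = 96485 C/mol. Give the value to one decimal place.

Cathode: Br₂/Br⁻; anode: Mn²⁺/Mn. E°cell = (+1.05) − (-1.19) = +2.24 V, with n = 2.
ΔG° = −nFE° = −RT ln K, so ln K = nFE°/(RT) = (2)(96485)(+2.24) / ((8.314)(298)) = 174.466.

174.5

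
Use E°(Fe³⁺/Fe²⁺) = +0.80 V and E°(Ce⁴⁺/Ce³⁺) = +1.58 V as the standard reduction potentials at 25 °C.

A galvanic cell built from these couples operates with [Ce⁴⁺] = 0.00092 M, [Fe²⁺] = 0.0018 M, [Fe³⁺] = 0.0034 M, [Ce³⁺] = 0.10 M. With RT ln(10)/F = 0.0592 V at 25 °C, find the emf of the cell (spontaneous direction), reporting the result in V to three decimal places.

+0.643 V

Ce⁴⁺/Ce³⁺ is the cathode (higher E°), Fe³⁺/Fe²⁺ the anode: E°cell = +1.58 − (+0.80) = +0.78 V, n = 1.
Overall: Ce⁴⁺(aq) + Fe²⁺(aq) → Ce³⁺(aq) + Fe³⁺(aq)
Q = [Ce³⁺]·[Fe³⁺] / ([Ce⁴⁺]·[Fe²⁺]); log Q = 2.312.
E = E° − (0.0592/n) log Q = +0.78 − (0.0592/1)(2.312) = +0.643 V.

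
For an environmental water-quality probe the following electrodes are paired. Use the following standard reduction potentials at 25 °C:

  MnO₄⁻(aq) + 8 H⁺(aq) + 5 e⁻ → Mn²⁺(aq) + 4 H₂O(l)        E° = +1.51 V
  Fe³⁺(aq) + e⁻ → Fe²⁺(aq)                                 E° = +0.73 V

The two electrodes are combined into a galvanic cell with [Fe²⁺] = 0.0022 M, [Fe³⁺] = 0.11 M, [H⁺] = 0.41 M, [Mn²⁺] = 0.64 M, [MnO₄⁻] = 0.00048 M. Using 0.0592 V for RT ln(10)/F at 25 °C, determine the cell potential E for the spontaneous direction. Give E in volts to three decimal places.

MnO₄⁻/Mn²⁺ is the cathode (higher E°), Fe³⁺/Fe²⁺ the anode: E°cell = +1.51 − (+0.73) = +0.78 V, n = 5.
Overall: MnO₄⁻(aq) + 8 H⁺(aq) + 5 Fe²⁺(aq) → Mn²⁺(aq) + 4 H₂O(l) + 5 Fe³⁺(aq)
Q = [Mn²⁺]·[Fe³⁺]^5 / ([MnO₄⁻]·[H⁺]^8·[Fe²⁺]^5); log Q = 14.718.
E = E° − (0.0592/n) log Q = +0.78 − (0.0592/5)(14.718) = +0.606 V.

+0.606 V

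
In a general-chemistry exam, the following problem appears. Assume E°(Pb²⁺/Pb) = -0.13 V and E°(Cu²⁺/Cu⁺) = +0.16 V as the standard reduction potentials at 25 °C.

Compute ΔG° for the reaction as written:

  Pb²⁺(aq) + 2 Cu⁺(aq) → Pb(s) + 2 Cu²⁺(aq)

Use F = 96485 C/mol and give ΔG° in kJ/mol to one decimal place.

As written, Pb²⁺/Pb is reduced (cathode) and Cu²⁺/Cu⁺ is oxidised (anode), so E°cell = (-0.13) − (+0.16) = -0.29 V.
Balancing electrons gives n = 2.
ΔG° = −nFE° = −(2)(96485)(-0.29) = 55,961 J = +56.0 kJ/mol.

+56.0 kJ/mol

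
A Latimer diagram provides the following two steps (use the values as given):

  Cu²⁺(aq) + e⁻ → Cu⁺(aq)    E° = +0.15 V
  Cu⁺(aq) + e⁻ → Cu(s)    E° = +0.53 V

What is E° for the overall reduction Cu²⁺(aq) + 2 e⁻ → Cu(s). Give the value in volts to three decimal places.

Adding the free-energy changes (−nFE°) of the two steps gives −n₃FE°₃ = −n₁FE°₁ − n₂FE°₂.
E°₃ = (1×+0.15 + 1×+0.53) / 2 = (+0.680) / 2 = +0.340 V.

+0.340 V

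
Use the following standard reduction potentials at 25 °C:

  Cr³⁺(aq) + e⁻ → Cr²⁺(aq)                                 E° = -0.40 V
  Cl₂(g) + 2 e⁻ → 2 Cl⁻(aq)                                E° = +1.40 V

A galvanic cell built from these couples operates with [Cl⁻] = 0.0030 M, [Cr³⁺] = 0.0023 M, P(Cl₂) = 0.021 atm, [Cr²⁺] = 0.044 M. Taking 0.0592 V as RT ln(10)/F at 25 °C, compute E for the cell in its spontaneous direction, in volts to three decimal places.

Cl₂/Cl⁻ is the cathode (higher E°), Cr³⁺/Cr²⁺ the anode: E°cell = +1.40 − (-0.40) = +1.80 V, n = 2.
Overall: Cl₂(g) + 2 Cr²⁺(aq) → 2 Cl⁻(aq) + 2 Cr³⁺(aq)
Q = [Cl⁻]^2·[Cr³⁺]^2 / (P(Cl₂)·[Cr²⁺]^2); log Q = -5.931.
E = E° − (0.0592/n) log Q = +1.80 − (0.0592/2)(-5.931) = +1.976 V.

+1.976 V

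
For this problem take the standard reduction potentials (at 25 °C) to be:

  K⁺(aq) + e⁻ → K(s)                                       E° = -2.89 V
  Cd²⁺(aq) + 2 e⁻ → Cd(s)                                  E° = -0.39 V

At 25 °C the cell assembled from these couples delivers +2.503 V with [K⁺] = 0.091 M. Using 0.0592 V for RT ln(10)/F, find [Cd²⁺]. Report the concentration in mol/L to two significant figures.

0.010 M

Cd²⁺/Cd is the cathode, K⁺/K the anode: E°cell = +2.50 V, n = 2.
Overall reaction: Cd²⁺(aq) + 2 K(s) → Cd(s) + 2 K⁺(aq); Q = [K⁺]^2/[Cd²⁺]^1.
From E = E° − (0.0592/n) log Q: log Q = (E° − E)·n/0.0592 = (+2.50 − (+2.503))·2/0.0592 = -0.1014.
So 1·log[Cd²⁺] = 2·log(0.091) − log Q = -2.0819 − (-0.1014) = -1.9805; [Cd²⁺] = 10^(-1.9805) ≈ 0.010 M.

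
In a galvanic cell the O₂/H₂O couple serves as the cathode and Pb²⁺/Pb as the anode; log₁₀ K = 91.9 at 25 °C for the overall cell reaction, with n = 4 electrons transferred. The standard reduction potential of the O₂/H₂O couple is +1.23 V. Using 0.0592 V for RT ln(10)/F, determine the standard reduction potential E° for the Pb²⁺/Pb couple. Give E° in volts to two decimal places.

-0.13 V

E°cell = (0.0592/n)·log K = (0.0592/4)(91.9) = +1.360 V.
Since O₂/H₂O is the cathode and Pb²⁺/Pb the anode, E°cell = E°(O₂/H₂O) − E°(Pb²⁺/Pb).
So E°(Pb²⁺/Pb) = E°(O₂/H₂O) − E°cell = (+1.23) − (+1.360) = -0.13 V.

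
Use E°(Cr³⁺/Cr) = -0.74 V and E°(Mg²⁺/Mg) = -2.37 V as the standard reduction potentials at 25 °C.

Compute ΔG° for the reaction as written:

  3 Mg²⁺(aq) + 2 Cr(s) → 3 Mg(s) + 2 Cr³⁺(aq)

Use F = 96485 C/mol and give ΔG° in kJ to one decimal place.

+943.6 kJ

As written, Mg²⁺/Mg is reduced (cathode) and Cr³⁺/Cr is oxidised (anode), so E°cell = (-2.37) − (-0.74) = -1.63 V.
Balancing electrons gives n = 6.
ΔG° = −nFE° = −(6)(96485)(-1.63) = 943,623 J = +943.6 kJ.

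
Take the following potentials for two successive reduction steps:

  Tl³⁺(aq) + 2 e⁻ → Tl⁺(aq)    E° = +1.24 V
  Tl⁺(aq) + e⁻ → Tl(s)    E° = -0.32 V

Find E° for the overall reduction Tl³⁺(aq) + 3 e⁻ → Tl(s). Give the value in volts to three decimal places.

+0.720 V

Standard free energies of sequential steps add: ΔG°₃ = ΔG°₁ + ΔG°₂, so n₃E°₃ = n₁E°₁ + n₂E°₂.
E°₃ = (2×+1.24 + 1×-0.32) / 3 = (+2.160) / 3 = +0.720 V.
Simply averaging or adding the two E° values would be wrong; the electron-weighted sum is required.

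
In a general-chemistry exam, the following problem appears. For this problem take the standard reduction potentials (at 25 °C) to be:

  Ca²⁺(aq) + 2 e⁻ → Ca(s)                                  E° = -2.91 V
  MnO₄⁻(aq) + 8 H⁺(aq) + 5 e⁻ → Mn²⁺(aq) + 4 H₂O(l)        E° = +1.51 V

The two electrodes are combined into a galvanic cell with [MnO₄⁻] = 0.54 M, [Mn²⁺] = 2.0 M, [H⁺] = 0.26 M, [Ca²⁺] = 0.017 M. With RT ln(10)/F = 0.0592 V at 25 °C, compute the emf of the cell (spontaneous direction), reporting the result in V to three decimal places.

+4.410 V

MnO₄⁻/Mn²⁺ is the cathode (higher E°), Ca²⁺/Ca the anode: E°cell = +1.51 − (-2.91) = +4.42 V, n = 10.
Overall: 2 MnO₄⁻(aq) + 16 H⁺(aq) + 5 Ca(s) → 2 Mn²⁺(aq) + 8 H₂O(l) + 5 Ca²⁺(aq)
Q = [Mn²⁺]^2·[Ca²⁺]^5 / ([MnO₄⁻]^2·[H⁺]^16); log Q = 1.650.
E = E° − (0.0592/n) log Q = +4.42 − (0.0592/10)(1.650) = +4.410 V.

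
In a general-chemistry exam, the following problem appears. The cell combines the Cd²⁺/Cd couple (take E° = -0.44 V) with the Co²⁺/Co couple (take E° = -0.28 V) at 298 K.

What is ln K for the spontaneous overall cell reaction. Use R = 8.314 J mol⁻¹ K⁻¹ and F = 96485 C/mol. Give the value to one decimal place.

12.5

Cathode: Co²⁺/Co; anode: Cd²⁺/Cd. E°cell = (-0.28) − (-0.44) = +0.16 V, with n = 2.
ΔG° = −nFE° = −RT ln K, so ln K = nFE°/(RT) = (2)(96485)(+0.16) / ((8.314)(298)) = 12.462.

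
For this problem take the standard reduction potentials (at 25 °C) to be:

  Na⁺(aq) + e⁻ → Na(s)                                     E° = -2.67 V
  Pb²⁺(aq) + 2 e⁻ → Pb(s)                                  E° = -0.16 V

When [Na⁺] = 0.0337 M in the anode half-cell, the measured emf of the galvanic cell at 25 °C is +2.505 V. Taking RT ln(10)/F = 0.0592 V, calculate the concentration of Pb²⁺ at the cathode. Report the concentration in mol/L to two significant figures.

0.00077 M

Pb²⁺/Pb is the cathode, Na⁺/Na the anode: E°cell = +2.51 V, n = 2.
Overall reaction: Pb²⁺(aq) + 2 Na(s) → Pb(s) + 2 Na⁺(aq); Q = [Na⁺]^2/[Pb²⁺]^1.
From E = E° − (0.0592/n) log Q: log Q = (E° − E)·n/0.0592 = (+2.51 − (+2.505))·2/0.0592 = 0.1689.
So 1·log[Pb²⁺] = 2·log(0.0337) − log Q = -2.9447 − (0.1689) = -3.1136; [Pb²⁺] = 10^(-3.1136) ≈ 0.00077 M.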